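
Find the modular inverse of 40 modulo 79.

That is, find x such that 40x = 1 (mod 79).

Step 1: We need x such that 40 * x = 1 (mod 79).
Step 2: Using the extended Euclidean algorithm or trial:
  40 * 2 = 80 = 1 * 79 + 1.
Step 3: Since 80 mod 79 = 1, the inverse is x = 2.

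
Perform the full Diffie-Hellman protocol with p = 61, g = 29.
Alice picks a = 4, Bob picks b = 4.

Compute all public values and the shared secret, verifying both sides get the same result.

Step 1: A = g^a mod p = 29^4 mod 61 = 47.
Step 2: B = g^b mod p = 29^4 mod 61 = 47.
Step 3: Alice computes s = B^a mod p = 47^4 mod 61 = 47.
Step 4: Bob computes s = A^b mod p = 47^4 mod 61 = 47.
Both sides agree: shared secret = 47.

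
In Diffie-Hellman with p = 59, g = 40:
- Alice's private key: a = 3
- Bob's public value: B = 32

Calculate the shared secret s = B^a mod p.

Step 1: s = B^a mod p = 32^3 mod 59.
  32^1 mod 59 = 32
  32^2 mod 59 = (32 * 32) mod 59 = 21
  32^3 mod 59 = (21 * 32) mod 59 = 23
Result: shared secret = 23.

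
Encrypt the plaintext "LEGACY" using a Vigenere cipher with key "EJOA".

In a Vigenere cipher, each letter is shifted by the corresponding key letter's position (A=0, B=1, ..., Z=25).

Step 1: Repeat key to match plaintext length:
  Plaintext: LEGACY
  Key:       EJOAEJ
Step 2: Encrypt each letter:
  L(11) + E(4) = (11+4) mod 26 = 15 = P
  E(4) + J(9) = (4+9) mod 26 = 13 = N
  G(6) + O(14) = (6+14) mod 26 = 20 = U
  A(0) + A(0) = (0+0) mod 26 = 0 = A
  C(2) + E(4) = (2+4) mod 26 = 6 = G
  Y(24) + J(9) = (24+9) mod 26 = 7 = H
Ciphertext: PNUAGH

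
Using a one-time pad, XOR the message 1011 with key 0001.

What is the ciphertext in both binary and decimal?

Step 1: Write out the XOR operation bit by bit:
  Message: 1011
  Key:     0001
  XOR:     1010
Step 2: Convert to decimal: 1010 = 10.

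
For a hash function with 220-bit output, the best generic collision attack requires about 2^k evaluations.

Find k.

Step 1: The hash has a 220-bit output.
Step 2: Collision resistance means it should be infeasible to find any x != y with h(x) = h(y).
By the birthday bound, a generic collision search succeeds after about sqrt(2^220) = 2^(220/2) = 2^110 evaluations.
Step 3: Security level = 110 bits.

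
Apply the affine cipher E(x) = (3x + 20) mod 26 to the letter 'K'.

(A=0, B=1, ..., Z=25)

Step 1: Convert 'K' to number: x = 10.
Step 2: E(10) = (3 * 10 + 20) mod 26 = 50 mod 26 = 24.
Step 3: Convert 24 back to letter: Y.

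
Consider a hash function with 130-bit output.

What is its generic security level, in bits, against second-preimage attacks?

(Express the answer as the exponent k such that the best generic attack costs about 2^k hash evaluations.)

Step 1: The hash has a 130-bit output.
Step 2: Second-preimage resistance means: given a specific input x, it should be infeasible to find a different y with h(y) = h(x).
With a 130-bit output, a generic search for a second preimage costs about 2^130 evaluations (each trial matches the fixed target with probability 2^-130).
Step 3: Security level = 130 bits.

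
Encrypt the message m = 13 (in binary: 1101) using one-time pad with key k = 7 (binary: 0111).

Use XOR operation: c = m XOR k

Step 1: Write out the XOR operation bit by bit:
  Message: 1101
  Key:     0111
  XOR:     1010
Step 2: Convert to decimal: 1010 = 10.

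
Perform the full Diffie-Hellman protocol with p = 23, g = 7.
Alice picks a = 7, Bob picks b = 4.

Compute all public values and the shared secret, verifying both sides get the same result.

Step 1: A = g^a mod p = 7^7 mod 23 = 5.
Step 2: B = g^b mod p = 7^4 mod 23 = 9.
Step 3: Alice computes s = B^a mod p = 9^7 mod 23 = 4.
Step 4: Bob computes s = A^b mod p = 5^4 mod 23 = 4.
Both sides agree: shared secret = 4.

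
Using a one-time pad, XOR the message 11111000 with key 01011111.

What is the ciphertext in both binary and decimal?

Step 1: Write out the XOR operation bit by bit:
  Message: 11111000
  Key:     01011111
  XOR:     10100111
Step 2: Convert to decimal: 10100111 = 167.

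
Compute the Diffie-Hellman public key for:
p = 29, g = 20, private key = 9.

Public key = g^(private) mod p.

Step 1: A = g^a mod p = 20^9 mod 29.
  20^1 mod 29 = 20
  20^2 mod 29 = (20 * 20) mod 29 = 23
  20^3 mod 29 = (23 * 20) mod 29 = 25
  20^4 mod 29 = (25 * 20) mod 29 = 7
  20^5 mod 29 = (7 * 20) mod 29 = 24
  20^6 mod 29 = (24 * 20) mod 29 = 16
  20^7 mod 29 = (16 * 20) mod 29 = 1
  20^8 mod 29 = (1 * 20) mod 29 = 20
  20^9 mod 29 = (20 * 20) mod 29 = 23
Result: A = 23.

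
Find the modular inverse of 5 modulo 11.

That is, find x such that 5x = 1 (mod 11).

Step 1: We need x such that 5 * x = 1 (mod 11).
Step 2: Using the extended Euclidean algorithm or trial:
  5 * 9 = 45 = 4 * 11 + 1.
Step 3: Since 45 mod 11 = 1, the inverse is x = 9.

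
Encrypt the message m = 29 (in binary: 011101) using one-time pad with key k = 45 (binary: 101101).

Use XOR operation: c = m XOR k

Step 1: Write out the XOR operation bit by bit:
  Message: 011101
  Key:     101101
  XOR:     110000
Step 2: Convert to decimal: 110000 = 48.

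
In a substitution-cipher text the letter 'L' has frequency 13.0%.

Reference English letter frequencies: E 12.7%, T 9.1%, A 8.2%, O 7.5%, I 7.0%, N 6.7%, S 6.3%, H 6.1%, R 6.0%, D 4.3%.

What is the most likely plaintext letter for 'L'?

Step 1: The observed frequency is 13.0%.
Step 2: Compare with English frequencies:
  E: 12.7% (difference: 0.3%) <-- closest
  T: 9.1% (difference: 3.9%)
  A: 8.2% (difference: 4.8%)
  O: 7.5% (difference: 5.5%)
  I: 7.0% (difference: 6.0%)
  N: 6.7% (difference: 6.3%)
  S: 6.3% (difference: 6.7%)
  H: 6.1% (difference: 6.9%)
  R: 6.0% (difference: 7.0%)
  D: 4.3% (difference: 8.7%)
Step 3: 'L' most likely represents 'E' (frequency 12.7%).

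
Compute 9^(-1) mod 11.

Step 1: We need x such that 9 * x = 1 (mod 11).
Step 2: Using the extended Euclidean algorithm or trial:
  9 * 5 = 45 = 4 * 11 + 1.
Step 3: Since 45 mod 11 = 1, the inverse is x = 5.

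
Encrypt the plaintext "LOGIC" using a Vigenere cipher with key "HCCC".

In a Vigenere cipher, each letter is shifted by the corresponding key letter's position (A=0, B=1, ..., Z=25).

Step 1: Repeat key to match plaintext length:
  Plaintext: LOGIC
  Key:       HCCCH
Step 2: Encrypt each letter:
  L(11) + H(7) = (11+7) mod 26 = 18 = S
  O(14) + C(2) = (14+2) mod 26 = 16 = Q
  G(6) + C(2) = (6+2) mod 26 = 8 = I
  I(8) + C(2) = (8+2) mod 26 = 10 = K
  C(2) + H(7) = (2+7) mod 26 = 9 = J
Ciphertext: SQIKJ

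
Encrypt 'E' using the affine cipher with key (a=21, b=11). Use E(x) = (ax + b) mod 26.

Step 1: Convert 'E' to number: x = 4.
Step 2: E(4) = (21 * 4 + 11) mod 26 = 95 mod 26 = 17.
Step 3: Convert 17 back to letter: R.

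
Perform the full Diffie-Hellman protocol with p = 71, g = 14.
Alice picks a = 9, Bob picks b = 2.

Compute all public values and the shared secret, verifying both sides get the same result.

Step 1: A = g^a mod p = 14^9 mod 71 = 66.
Step 2: B = g^b mod p = 14^2 mod 71 = 54.
Step 3: Alice computes s = B^a mod p = 54^9 mod 71 = 25.
Step 4: Bob computes s = A^b mod p = 66^2 mod 71 = 25.
Both sides agree: shared secret = 25.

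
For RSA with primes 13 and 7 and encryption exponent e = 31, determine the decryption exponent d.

Step 1: n = 13 * 7 = 91.
Step 2: phi(n) = 12 * 6 = 72.
Step 3: Find d such that 31 * d = 1 (mod 72).
Step 4: d = 31^(-1) mod 72 = 7.
Verification: 31 * 7 = 217 = 3 * 72 + 1.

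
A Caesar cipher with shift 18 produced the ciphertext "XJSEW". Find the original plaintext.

Step 1: Reverse the shift by subtracting 18 from each letter position.
  X (position 23) -> position (23-18) mod 26 = 5 -> F
  J (position 9) -> position (9-18) mod 26 = 17 -> R
  S (position 18) -> position (18-18) mod 26 = 0 -> A
  E (position 4) -> position (4-18) mod 26 = 12 -> M
  W (position 22) -> position (22-18) mod 26 = 4 -> E
Decrypted message: FRAME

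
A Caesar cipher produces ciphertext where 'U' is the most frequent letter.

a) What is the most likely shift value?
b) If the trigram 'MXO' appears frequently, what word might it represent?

Step 1: In English, 'E' is the most frequent letter (12.7%).
Step 2: The most frequent ciphertext letter is 'U' (position 20).
Step 3: Shift = (20 - 4) mod 26 = 16.
Step 4: Decrypt 'MXO' by shifting back 16:
  M -> W
  X -> H
  O -> Y
Step 5: 'MXO' decrypts to 'WHY'.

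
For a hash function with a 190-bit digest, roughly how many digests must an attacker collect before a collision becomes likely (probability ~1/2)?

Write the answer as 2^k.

Step 1: The birthday paradox gives collision probability ~50% after sqrt(2^n) = 2^(n/2) hashes.
Step 2: For 190-bit output: 2^(190/2) = 2^95.
Step 3: Approximately 2^95 hash computations needed.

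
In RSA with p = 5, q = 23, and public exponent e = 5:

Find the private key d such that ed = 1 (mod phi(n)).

Step 1: n = 5 * 23 = 115.
Step 2: phi(n) = 4 * 22 = 88.
Step 3: Find d such that 5 * d = 1 (mod 88).
Step 4: d = 5^(-1) mod 88 = 53.
Verification: 5 * 53 = 265 = 3 * 88 + 1.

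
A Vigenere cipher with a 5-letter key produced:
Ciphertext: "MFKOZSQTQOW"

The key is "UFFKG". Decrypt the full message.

Step 1: Key 'UFFKG' has length 5. Extended key: UFFKGUFFKGU
Step 2: Decrypt each position:
  M(12) - U(20) = 18 = S
  F(5) - F(5) = 0 = A
  K(10) - F(5) = 5 = F
  O(14) - K(10) = 4 = E
  Z(25) - G(6) = 19 = T
  S(18) - U(20) = 24 = Y
  Q(16) - F(5) = 11 = L
  T(19) - F(5) = 14 = O
  Q(16) - K(10) = 6 = G
  O(14) - G(6) = 8 = I
  W(22) - U(20) = 2 = C
Plaintext: SAFETYLOGIC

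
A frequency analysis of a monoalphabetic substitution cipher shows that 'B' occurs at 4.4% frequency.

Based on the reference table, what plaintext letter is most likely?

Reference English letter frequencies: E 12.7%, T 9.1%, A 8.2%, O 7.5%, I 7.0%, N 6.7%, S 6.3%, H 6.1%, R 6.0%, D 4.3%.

Step 1: The observed frequency is 4.4%.
Step 2: Compare with English frequencies:
  E: 12.7% (difference: 8.3%)
  T: 9.1% (difference: 4.7%)
  A: 8.2% (difference: 3.8%)
  O: 7.5% (difference: 3.1%)
  I: 7.0% (difference: 2.6%)
  N: 6.7% (difference: 2.3%)
  S: 6.3% (difference: 1.9%)
  H: 6.1% (difference: 1.7%)
  R: 6.0% (difference: 1.6%)
  D: 4.3% (difference: 0.1%) <-- closest
Step 3: 'B' most likely represents 'D' (frequency 4.3%).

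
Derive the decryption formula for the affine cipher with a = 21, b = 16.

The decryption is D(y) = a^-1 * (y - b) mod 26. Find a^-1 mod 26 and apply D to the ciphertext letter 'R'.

Step 1: Find a^-1, the modular inverse of 21 mod 26.
Step 2: We need 21 * a^-1 = 1 (mod 26).
Step 3: 21 * 5 = 105 = 4 * 26 + 1, so a^-1 = 5.
Step 4: D(y) = 5(y - 16) mod 26.
Step 5: Apply to 'R' (y = 17): D(17) = 5 * (17 - 16) mod 26 = 5 * 1 mod 26 = 5 -> 'F'.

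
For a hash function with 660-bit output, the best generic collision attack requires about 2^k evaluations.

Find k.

Step 1: The hash has a 660-bit output.
Step 2: Collision resistance means it should be infeasible to find any x != y with h(x) = h(y).
By the birthday bound, a generic collision search succeeds after about sqrt(2^660) = 2^(660/2) = 2^330 evaluations.
Step 3: Security level = 330 bits.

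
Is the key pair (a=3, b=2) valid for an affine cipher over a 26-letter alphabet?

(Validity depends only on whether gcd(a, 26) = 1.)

Step 1: Compute gcd(3, 26).
Step 2: gcd(3, 26) = 1.
Since gcd = 1, 3 is coprime with 26, so it is a valid key.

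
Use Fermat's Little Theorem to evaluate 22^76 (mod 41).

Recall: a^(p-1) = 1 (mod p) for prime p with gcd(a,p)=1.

Step 1: Since 41 is prime, by Fermat's Little Theorem: 22^40 = 1 (mod 41).
Step 2: Reduce exponent: 76 mod 40 = 36.
Step 3: So 22^76 = 22^36 (mod 41).
Step 4: 22^36 mod 41 = 25.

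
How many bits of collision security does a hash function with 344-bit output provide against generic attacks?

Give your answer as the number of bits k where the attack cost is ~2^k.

Step 1: The hash has a 344-bit output.
Step 2: Collision resistance means it should be infeasible to find any x != y with h(x) = h(y).
By the birthday bound, a generic collision search succeeds after about sqrt(2^344) = 2^(344/2) = 2^172 evaluations.
Step 3: Security level = 172 bits.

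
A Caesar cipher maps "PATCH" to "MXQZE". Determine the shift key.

Step 1: Compare first letters: P (position 15) -> M (position 12).
Step 2: Shift = (12 - 15) mod 26 = 23.
The shift value is 23.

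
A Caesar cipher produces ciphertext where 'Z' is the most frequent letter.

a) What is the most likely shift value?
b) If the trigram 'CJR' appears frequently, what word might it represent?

Step 1: In English, 'E' is the most frequent letter (12.7%).
Step 2: The most frequent ciphertext letter is 'Z' (position 25).
Step 3: Shift = (25 - 4) mod 26 = 21.
Step 4: Decrypt 'CJR' by shifting back 21:
  C -> H
  J -> O
  R -> W
Step 5: 'CJR' decrypts to 'HOW'.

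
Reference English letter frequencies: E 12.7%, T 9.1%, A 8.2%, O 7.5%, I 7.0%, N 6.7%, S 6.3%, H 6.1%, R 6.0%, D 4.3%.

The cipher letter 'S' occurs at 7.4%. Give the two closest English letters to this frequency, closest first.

Step 1: Observed frequency of 'S' is 7.4%.
Step 2: Compute distances to each reference frequency and sort:
  O (7.5%): difference = 0.1% <-- BEST
  I (7.0%): difference = 0.4% <-- RUNNER-UP
  N (6.7%): difference = 0.7%
  A (8.2%): difference = 0.8%
  S (6.3%): difference = 1.1%
Step 3: Most likely is 'O' (7.5%, diff 0.1%); second most likely is 'I' (7.0%, diff 0.4%).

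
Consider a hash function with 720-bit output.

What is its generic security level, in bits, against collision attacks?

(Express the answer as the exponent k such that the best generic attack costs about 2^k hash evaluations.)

Step 1: The hash has a 720-bit output.
Step 2: Collision resistance means it should be infeasible to find any x != y with h(x) = h(y).
By the birthday bound, a generic collision search succeeds after about sqrt(2^720) = 2^(720/2) = 2^360 evaluations.
Step 3: Security level = 360 bits.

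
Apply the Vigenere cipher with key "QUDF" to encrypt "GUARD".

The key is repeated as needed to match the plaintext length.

Step 1: Repeat key to match plaintext length:
  Plaintext: GUARD
  Key:       QUDFQ
Step 2: Encrypt each letter:
  G(6) + Q(16) = (6+16) mod 26 = 22 = W
  U(20) + U(20) = (20+20) mod 26 = 14 = O
  A(0) + D(3) = (0+3) mod 26 = 3 = D
  R(17) + F(5) = (17+5) mod 26 = 22 = W
  D(3) + Q(16) = (3+16) mod 26 = 19 = T
Ciphertext: WODWT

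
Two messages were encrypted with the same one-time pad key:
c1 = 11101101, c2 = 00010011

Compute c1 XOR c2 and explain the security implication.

Step 1: c1 XOR c2 = (m1 XOR k) XOR (m2 XOR k).
Step 2: By XOR associativity/commutativity: = m1 XOR m2 XOR k XOR k = m1 XOR m2.
Step 3: 11101101 XOR 00010011 = 11111110 = 254.
Step 4: The key cancels out! An attacker learns m1 XOR m2 = 254, revealing the relationship between plaintexts.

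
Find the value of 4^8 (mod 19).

Step 1: Compute 4^8 mod 19 step by step, reducing modulo 19 at each step.
  4^1 mod 19 = 4
  4^2 mod 19 = (4 * 4) mod 19 = 16
  4^3 mod 19 = (16 * 4) mod 19 = 7
  4^4 mod 19 = (7 * 4) mod 19 = 9
  4^5 mod 19 = (9 * 4) mod 19 = 17
  4^6 mod 19 = (17 * 4) mod 19 = 11
  4^7 mod 19 = (11 * 4) mod 19 = 6
  4^8 mod 19 = (6 * 4) mod 19 = 5
Step 2: Result = 5.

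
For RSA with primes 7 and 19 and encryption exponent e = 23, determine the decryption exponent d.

Step 1: n = 7 * 19 = 133.
Step 2: phi(n) = 6 * 18 = 108.
Step 3: Find d such that 23 * d = 1 (mod 108).
Step 4: d = 23^(-1) mod 108 = 47.
Verification: 23 * 47 = 1081 = 10 * 108 + 1.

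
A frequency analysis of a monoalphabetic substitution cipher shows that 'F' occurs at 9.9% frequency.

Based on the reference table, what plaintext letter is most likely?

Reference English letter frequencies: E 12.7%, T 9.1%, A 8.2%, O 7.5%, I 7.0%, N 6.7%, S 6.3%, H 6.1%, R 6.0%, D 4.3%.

Step 1: The observed frequency is 9.9%.
Step 2: Compare with English frequencies:
  E: 12.7% (difference: 2.8%)
  T: 9.1% (difference: 0.8%) <-- closest
  A: 8.2% (difference: 1.7%)
  O: 7.5% (difference: 2.4%)
  I: 7.0% (difference: 2.9%)
  N: 6.7% (difference: 3.2%)
  S: 6.3% (difference: 3.6%)
  H: 6.1% (difference: 3.8%)
  R: 6.0% (difference: 3.9%)
  D: 4.3% (difference: 5.6%)
Step 3: 'F' most likely represents 'T' (frequency 9.1%).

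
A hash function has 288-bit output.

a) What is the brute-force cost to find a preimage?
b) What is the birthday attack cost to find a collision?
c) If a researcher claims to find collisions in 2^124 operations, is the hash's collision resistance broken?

Step 1: Preimage resistance requires brute-force of 2^288 operations.
Step 2: Collision resistance (birthday bound) = 2^(288/2) = 2^144.
Step 3: The claimed attack costs 2^124 operations.
Step 4: Since 2^124 < 2^144, the claimed attack beats the generic birthday bound, so collision resistance is broken.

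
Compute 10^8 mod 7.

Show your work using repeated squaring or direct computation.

Step 1: Compute 10^8 mod 7 step by step, reducing modulo 7 at each step.
  10^1 mod 7 = 3
  10^2 mod 7 = (3 * 10) mod 7 = 2
  10^3 mod 7 = (2 * 10) mod 7 = 6
  10^4 mod 7 = (6 * 10) mod 7 = 4
  10^5 mod 7 = (4 * 10) mod 7 = 5
  10^6 mod 7 = (5 * 10) mod 7 = 1
  10^7 mod 7 = (1 * 10) mod 7 = 3
  10^8 mod 7 = (3 * 10) mod 7 = 2
Step 2: Result = 2.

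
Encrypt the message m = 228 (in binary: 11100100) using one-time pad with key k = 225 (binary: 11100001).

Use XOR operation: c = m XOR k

Step 1: Write out the XOR operation bit by bit:
  Message: 11100100
  Key:     11100001
  XOR:     00000101
Step 2: Convert to decimal: 00000101 = 5.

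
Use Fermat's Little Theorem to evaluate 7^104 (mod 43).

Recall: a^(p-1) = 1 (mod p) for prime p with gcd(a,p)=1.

Step 1: Since 43 is prime, by Fermat's Little Theorem: 7^42 = 1 (mod 43).
Step 2: Reduce exponent: 104 mod 42 = 20.
Step 3: So 7^104 = 7^20 (mod 43).
Step 4: 7^20 mod 43 = 6.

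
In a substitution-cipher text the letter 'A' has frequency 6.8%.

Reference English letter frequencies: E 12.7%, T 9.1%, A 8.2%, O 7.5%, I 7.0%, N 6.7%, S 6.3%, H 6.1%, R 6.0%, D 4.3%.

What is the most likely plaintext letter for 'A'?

Step 1: The observed frequency is 6.8%.
Step 2: Compare with English frequencies:
  E: 12.7% (difference: 5.9%)
  T: 9.1% (difference: 2.3%)
  A: 8.2% (difference: 1.4%)
  O: 7.5% (difference: 0.7%)
  I: 7.0% (difference: 0.2%)
  N: 6.7% (difference: 0.1%) <-- closest
  S: 6.3% (difference: 0.5%)
  H: 6.1% (difference: 0.7%)
  R: 6.0% (difference: 0.8%)
  D: 4.3% (difference: 2.5%)
Step 3: 'A' most likely represents 'N' (frequency 6.7%).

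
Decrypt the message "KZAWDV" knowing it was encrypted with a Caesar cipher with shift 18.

Step 1: Reverse the shift by subtracting 18 from each letter position.
  K (position 10) -> position (10-18) mod 26 = 18 -> S
  Z (position 25) -> position (25-18) mod 26 = 7 -> H
  A (position 0) -> position (0-18) mod 26 = 8 -> I
  W (position 22) -> position (22-18) mod 26 = 4 -> E
  D (position 3) -> position (3-18) mod 26 = 11 -> L
  V (position 21) -> position (21-18) mod 26 = 3 -> D
Decrypted message: SHIELD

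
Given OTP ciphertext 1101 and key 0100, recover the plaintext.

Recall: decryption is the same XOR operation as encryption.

Step 1: XOR ciphertext with key:
  Ciphertext: 1101
  Key:        0100
  XOR:        1001
Step 2: Plaintext = 1001 = 9 in decimal.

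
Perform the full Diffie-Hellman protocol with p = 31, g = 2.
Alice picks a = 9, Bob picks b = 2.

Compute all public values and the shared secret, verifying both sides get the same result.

Step 1: A = g^a mod p = 2^9 mod 31 = 16.
Step 2: B = g^b mod p = 2^2 mod 31 = 4.
Step 3: Alice computes s = B^a mod p = 4^9 mod 31 = 8.
Step 4: Bob computes s = A^b mod p = 16^2 mod 31 = 8.
Both sides agree: shared secret = 8.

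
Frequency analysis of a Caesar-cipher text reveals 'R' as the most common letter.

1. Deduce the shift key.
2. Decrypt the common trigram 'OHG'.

Step 1: In English, 'E' is the most frequent letter (12.7%).
Step 2: The most frequent ciphertext letter is 'R' (position 17).
Step 3: Shift = (17 - 4) mod 26 = 13.
Step 4: Decrypt 'OHG' by shifting back 13:
  O -> B
  H -> U
  G -> T
Step 5: 'OHG' decrypts to 'BUT'.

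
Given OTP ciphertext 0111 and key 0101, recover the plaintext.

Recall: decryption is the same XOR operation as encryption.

Step 1: XOR ciphertext with key:
  Ciphertext: 0111
  Key:        0101
  XOR:        0010
Step 2: Plaintext = 0010 = 2 in decimal.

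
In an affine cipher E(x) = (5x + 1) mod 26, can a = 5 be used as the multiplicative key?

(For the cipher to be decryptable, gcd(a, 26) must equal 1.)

Step 1: Compute gcd(5, 26).
Step 2: gcd(5, 26) = 1.
Since gcd = 1, 5 is coprime with 26, so it is a valid key.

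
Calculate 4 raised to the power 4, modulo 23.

Step 1: Compute 4^4 mod 23 step by step, reducing modulo 23 at each step.
  4^1 mod 23 = 4
  4^2 mod 23 = (4 * 4) mod 23 = 16
  4^3 mod 23 = (16 * 4) mod 23 = 18
  4^4 mod 23 = (18 * 4) mod 23 = 3
Step 2: Result = 3.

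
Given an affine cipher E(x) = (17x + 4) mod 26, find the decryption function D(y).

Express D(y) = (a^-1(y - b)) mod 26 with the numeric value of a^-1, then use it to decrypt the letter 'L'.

Step 1: Find a^-1, the modular inverse of 17 mod 26.
Step 2: We need 17 * a^-1 = 1 (mod 26).
Step 3: 17 * 23 = 391 = 15 * 26 + 1, so a^-1 = 23.
Step 4: D(y) = 23(y - 4) mod 26.
Step 5: Apply to 'L' (y = 11): D(11) = 23 * (11 - 4) mod 26 = 23 * 7 mod 26 = 5 -> 'F'.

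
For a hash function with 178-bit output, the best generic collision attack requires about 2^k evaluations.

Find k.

Step 1: The hash has a 178-bit output.
Step 2: Collision resistance means it should be infeasible to find any x != y with h(x) = h(y).
By the birthday bound, a generic collision search succeeds after about sqrt(2^178) = 2^(178/2) = 2^89 evaluations.
Step 3: Security level = 89 bits.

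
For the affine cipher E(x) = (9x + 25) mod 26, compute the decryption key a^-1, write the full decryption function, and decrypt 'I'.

Step 1: Find a^-1, the modular inverse of 9 mod 26.
Step 2: We need 9 * a^-1 = 1 (mod 26).
Step 3: 9 * 3 = 27 = 1 * 26 + 1, so a^-1 = 3.
Step 4: D(y) = 3(y - 25) mod 26.
Step 5: Apply to 'I' (y = 8): D(8) = 3 * (8 - 25) mod 26 = 3 * -17 mod 26 = 1 -> 'B'.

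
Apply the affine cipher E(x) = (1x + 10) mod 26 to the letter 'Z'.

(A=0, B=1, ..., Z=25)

Step 1: Convert 'Z' to number: x = 25.
Step 2: E(25) = (1 * 25 + 10) mod 26 = 35 mod 26 = 9.
Step 3: Convert 9 back to letter: J.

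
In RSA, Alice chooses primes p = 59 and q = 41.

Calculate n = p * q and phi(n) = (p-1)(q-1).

Step 1: n = p * q = 59 * 41 = 2419.
Step 2: phi(n) = (p-1)(q-1) = 58 * 40 = 2320.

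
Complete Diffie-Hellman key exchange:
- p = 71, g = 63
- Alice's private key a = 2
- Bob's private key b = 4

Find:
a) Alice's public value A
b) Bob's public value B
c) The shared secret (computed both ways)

Step 1: A = g^a mod p = 63^2 mod 71 = 64.
Step 2: B = g^b mod p = 63^4 mod 71 = 49.
Step 3: Alice computes s = B^a mod p = 49^2 mod 71 = 58.
Step 4: Bob computes s = A^b mod p = 64^4 mod 71 = 58.
Both sides agree: shared secret = 58.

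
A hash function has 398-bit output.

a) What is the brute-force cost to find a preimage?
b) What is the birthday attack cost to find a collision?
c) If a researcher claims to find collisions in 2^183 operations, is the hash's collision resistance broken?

Step 1: Preimage resistance requires brute-force of 2^398 operations.
Step 2: Collision resistance (birthday bound) = 2^(398/2) = 2^199.
Step 3: The claimed attack costs 2^183 operations.
Step 4: Since 2^183 < 2^199, the claimed attack beats the generic birthday bound, so collision resistance is broken.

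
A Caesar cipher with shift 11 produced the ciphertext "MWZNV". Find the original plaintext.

Step 1: Reverse the shift by subtracting 11 from each letter position.
  M (position 12) -> position (12-11) mod 26 = 1 -> B
  W (position 22) -> position (22-11) mod 26 = 11 -> L
  Z (position 25) -> position (25-11) mod 26 = 14 -> O
  N (position 13) -> position (13-11) mod 26 = 2 -> C
  V (position 21) -> position (21-11) mod 26 = 10 -> K
Decrypted message: BLOCK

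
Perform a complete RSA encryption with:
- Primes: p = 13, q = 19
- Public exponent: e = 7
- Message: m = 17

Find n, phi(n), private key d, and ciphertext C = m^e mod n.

Step 1: n = 13 * 19 = 247.
Step 2: phi(n) = (13-1)(19-1) = 12 * 18 = 216.
Step 3: Find d = 7^(-1) mod 216 = 31.
  Verify: 7 * 31 = 217 = 1 (mod 216).
Step 4: C = 17^7 mod 247 = 43.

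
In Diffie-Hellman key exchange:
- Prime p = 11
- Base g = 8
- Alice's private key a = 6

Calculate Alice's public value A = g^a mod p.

Step 1: A = g^a mod p = 8^6 mod 11.
  8^1 mod 11 = 8
  8^2 mod 11 = (8 * 8) mod 11 = 9
  8^3 mod 11 = (9 * 8) mod 11 = 6
  8^4 mod 11 = (6 * 8) mod 11 = 4
  8^5 mod 11 = (4 * 8) mod 11 = 10
  8^6 mod 11 = (10 * 8) mod 11 = 3
Result: A = 3.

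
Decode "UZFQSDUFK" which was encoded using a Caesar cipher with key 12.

Step 1: Reverse the shift by subtracting 12 from each letter position.
  U (position 20) -> position (20-12) mod 26 = 8 -> I
  Z (position 25) -> position (25-12) mod 26 = 13 -> N
  F (position 5) -> position (5-12) mod 26 = 19 -> T
  Q (position 16) -> position (16-12) mod 26 = 4 -> E
  S (position 18) -> position (18-12) mod 26 = 6 -> G
  D (position 3) -> position (3-12) mod 26 = 17 -> R
  U (position 20) -> position (20-12) mod 26 = 8 -> I
  F (position 5) -> position (5-12) mod 26 = 19 -> T
  K (position 10) -> position (10-12) mod 26 = 24 -> Y
Decrypted message: INTEGRITY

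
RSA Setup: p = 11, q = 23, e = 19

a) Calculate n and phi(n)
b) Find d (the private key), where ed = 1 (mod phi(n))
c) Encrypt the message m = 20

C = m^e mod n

Step 1: n = 11 * 23 = 253.
Step 2: phi(n) = (11-1)(23-1) = 10 * 22 = 220.
Step 3: Find d = 19^(-1) mod 220 = 139.
  Verify: 19 * 139 = 2641 = 1 (mod 220).
Step 4: C = 20^19 mod 253 = 247.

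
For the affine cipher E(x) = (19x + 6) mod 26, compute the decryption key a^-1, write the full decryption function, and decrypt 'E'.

Step 1: Find a^-1, the modular inverse of 19 mod 26.
Step 2: We need 19 * a^-1 = 1 (mod 26).
Step 3: 19 * 11 = 209 = 8 * 26 + 1, so a^-1 = 11.
Step 4: D(y) = 11(y - 6) mod 26.
Step 5: Apply to 'E' (y = 4): D(4) = 11 * (4 - 6) mod 26 = 11 * -2 mod 26 = 4 -> 'E'.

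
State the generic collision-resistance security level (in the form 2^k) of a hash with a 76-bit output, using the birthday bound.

Step 1: The birthday paradox gives collision probability ~50% after sqrt(2^n) = 2^(n/2) hashes.
Step 2: For 76-bit output: 2^(76/2) = 2^38.
Step 3: Approximately 2^38 hash computations needed.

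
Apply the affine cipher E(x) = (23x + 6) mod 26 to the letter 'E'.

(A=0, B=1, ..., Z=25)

Step 1: Convert 'E' to number: x = 4.
Step 2: E(4) = (23 * 4 + 6) mod 26 = 98 mod 26 = 20.
Step 3: Convert 20 back to letter: U.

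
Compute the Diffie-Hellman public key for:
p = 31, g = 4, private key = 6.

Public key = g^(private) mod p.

Step 1: A = g^a mod p = 4^6 mod 31.
  4^1 mod 31 = 4
  4^2 mod 31 = (4 * 4) mod 31 = 16
  4^3 mod 31 = (16 * 4) mod 31 = 2
  4^4 mod 31 = (2 * 4) mod 31 = 8
  4^5 mod 31 = (8 * 4) mod 31 = 1
  4^6 mod 31 = (1 * 4) mod 31 = 4
Result: A = 4.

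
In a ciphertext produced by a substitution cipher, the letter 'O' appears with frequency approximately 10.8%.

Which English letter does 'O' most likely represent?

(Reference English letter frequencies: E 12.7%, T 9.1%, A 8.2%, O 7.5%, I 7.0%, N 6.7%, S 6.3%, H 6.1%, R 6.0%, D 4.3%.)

Step 1: The observed frequency is 10.8%.
Step 2: Compare with English frequencies:
  E: 12.7% (difference: 1.9%)
  T: 9.1% (difference: 1.7%) <-- closest
  A: 8.2% (difference: 2.6%)
  O: 7.5% (difference: 3.3%)
  I: 7.0% (difference: 3.8%)
  N: 6.7% (difference: 4.1%)
  S: 6.3% (difference: 4.5%)
  H: 6.1% (difference: 4.7%)
  R: 6.0% (difference: 4.8%)
  D: 4.3% (difference: 6.5%)
Step 3: 'O' most likely represents 'T' (frequency 9.1%).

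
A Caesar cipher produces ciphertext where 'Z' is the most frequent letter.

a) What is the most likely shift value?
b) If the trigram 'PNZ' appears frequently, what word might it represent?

Step 1: In English, 'E' is the most frequent letter (12.7%).
Step 2: The most frequent ciphertext letter is 'Z' (position 25).
Step 3: Shift = (25 - 4) mod 26 = 21.
Step 4: Decrypt 'PNZ' by shifting back 21:
  P -> U
  N -> S
  Z -> E
Step 5: 'PNZ' decrypts to 'USE'.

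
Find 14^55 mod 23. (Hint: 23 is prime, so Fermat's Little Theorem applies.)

Step 1: Since 23 is prime, by Fermat's Little Theorem: 14^22 = 1 (mod 23).
Step 2: Reduce exponent: 55 mod 22 = 11.
Step 3: So 14^55 = 14^11 (mod 23).
Step 4: 14^11 mod 23 = 22.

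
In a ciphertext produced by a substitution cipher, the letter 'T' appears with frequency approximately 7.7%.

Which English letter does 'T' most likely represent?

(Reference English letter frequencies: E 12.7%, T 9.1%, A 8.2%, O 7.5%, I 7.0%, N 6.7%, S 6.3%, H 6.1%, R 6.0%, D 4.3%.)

Step 1: The observed frequency is 7.7%.
Step 2: Compare with English frequencies:
  E: 12.7% (difference: 5.0%)
  T: 9.1% (difference: 1.4%)
  A: 8.2% (difference: 0.5%)
  O: 7.5% (difference: 0.2%) <-- closest
  I: 7.0% (difference: 0.7%)
  N: 6.7% (difference: 1.0%)
  S: 6.3% (difference: 1.4%)
  H: 6.1% (difference: 1.6%)
  R: 6.0% (difference: 1.7%)
  D: 4.3% (difference: 3.4%)
Step 3: 'T' most likely represents 'O' (frequency 7.5%).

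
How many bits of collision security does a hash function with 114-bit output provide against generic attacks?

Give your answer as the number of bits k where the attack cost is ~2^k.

Step 1: The hash has a 114-bit output.
Step 2: Collision resistance means it should be infeasible to find any x != y with h(x) = h(y).
By the birthday bound, a generic collision search succeeds after about sqrt(2^114) = 2^(114/2) = 2^57 evaluations.
Step 3: Security level = 57 bits.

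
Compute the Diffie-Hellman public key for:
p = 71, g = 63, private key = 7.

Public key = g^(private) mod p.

Step 1: A = g^a mod p = 63^7 mod 71.
  63^1 mod 71 = 63
  63^2 mod 71 = (63 * 63) mod 71 = 64
  63^3 mod 71 = (64 * 63) mod 71 = 56
  63^4 mod 71 = (56 * 63) mod 71 = 49
  63^5 mod 71 = (49 * 63) mod 71 = 34
  63^6 mod 71 = (34 * 63) mod 71 = 12
  63^7 mod 71 = (12 * 63) mod 71 = 46
Result: A = 46.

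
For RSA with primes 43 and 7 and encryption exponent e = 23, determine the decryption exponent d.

Step 1: n = 43 * 7 = 301.
Step 2: phi(n) = 42 * 6 = 252.
Step 3: Find d such that 23 * d = 1 (mod 252).
Step 4: d = 23^(-1) mod 252 = 11.
Verification: 23 * 11 = 253 = 1 * 252 + 1.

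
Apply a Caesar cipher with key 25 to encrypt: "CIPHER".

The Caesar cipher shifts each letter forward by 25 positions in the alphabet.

Step 1: For each letter, shift forward by 25 positions (mod 26).
  C (position 2) -> position (2+25) mod 26 = 1 -> B
  I (position 8) -> position (8+25) mod 26 = 7 -> H
  P (position 15) -> position (15+25) mod 26 = 14 -> O
  H (position 7) -> position (7+25) mod 26 = 6 -> G
  E (position 4) -> position (4+25) mod 26 = 3 -> D
  R (position 17) -> position (17+25) mod 26 = 16 -> Q
Result: BHOGDQ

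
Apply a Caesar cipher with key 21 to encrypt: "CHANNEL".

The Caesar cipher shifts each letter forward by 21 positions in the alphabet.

Step 1: For each letter, shift forward by 21 positions (mod 26).
  C (position 2) -> position (2+21) mod 26 = 23 -> X
  H (position 7) -> position (7+21) mod 26 = 2 -> C
  A (position 0) -> position (0+21) mod 26 = 21 -> V
  N (position 13) -> position (13+21) mod 26 = 8 -> I
  N (position 13) -> position (13+21) mod 26 = 8 -> I
  E (position 4) -> position (4+21) mod 26 = 25 -> Z
  L (position 11) -> position (11+21) mod 26 = 6 -> G
Result: XCVIIZG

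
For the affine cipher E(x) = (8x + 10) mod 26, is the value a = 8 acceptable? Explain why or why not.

Step 1: Compute gcd(8, 26).
Step 2: gcd(8, 26) = 2.
Since gcd = 2 != 1, 8 shares a common factor with 26, so it cannot be used.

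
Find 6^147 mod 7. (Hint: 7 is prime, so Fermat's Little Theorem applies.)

Step 1: Since 7 is prime, by Fermat's Little Theorem: 6^6 = 1 (mod 7).
Step 2: Reduce exponent: 147 mod 6 = 3.
Step 3: So 6^147 = 6^3 (mod 7).
Step 4: 6^3 mod 7 = 6.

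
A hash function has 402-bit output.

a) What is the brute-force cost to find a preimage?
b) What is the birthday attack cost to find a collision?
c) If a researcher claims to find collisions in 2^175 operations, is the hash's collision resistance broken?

Step 1: Preimage resistance requires brute-force of 2^402 operations.
Step 2: Collision resistance (birthday bound) = 2^(402/2) = 2^201.
Step 3: The claimed attack costs 2^175 operations.
Step 4: Since 2^175 < 2^201, the claimed attack beats the generic birthday bound, so collision resistance is broken.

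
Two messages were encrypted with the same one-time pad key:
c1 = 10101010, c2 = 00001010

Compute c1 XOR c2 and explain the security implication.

Step 1: c1 XOR c2 = (m1 XOR k) XOR (m2 XOR k).
Step 2: By XOR associativity/commutativity: = m1 XOR m2 XOR k XOR k = m1 XOR m2.
Step 3: 10101010 XOR 00001010 = 10100000 = 160.
Step 4: The key cancels out! An attacker learns m1 XOR m2 = 160, revealing the relationship between plaintexts.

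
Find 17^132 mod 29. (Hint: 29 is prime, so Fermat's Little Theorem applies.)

Step 1: Since 29 is prime, by Fermat's Little Theorem: 17^28 = 1 (mod 29).
Step 2: Reduce exponent: 132 mod 28 = 20.
Step 3: So 17^132 = 17^20 (mod 29).
Step 4: 17^20 mod 29 = 1.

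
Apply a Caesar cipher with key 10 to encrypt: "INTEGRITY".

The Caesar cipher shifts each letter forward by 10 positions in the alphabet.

Step 1: For each letter, shift forward by 10 positions (mod 26).
  I (position 8) -> position (8+10) mod 26 = 18 -> S
  N (position 13) -> position (13+10) mod 26 = 23 -> X
  T (position 19) -> position (19+10) mod 26 = 3 -> D
  E (position 4) -> position (4+10) mod 26 = 14 -> O
  G (position 6) -> position (6+10) mod 26 = 16 -> Q
  R (position 17) -> position (17+10) mod 26 = 1 -> B
  I (position 8) -> position (8+10) mod 26 = 18 -> S
  T (position 19) -> position (19+10) mod 26 = 3 -> D
  Y (position 24) -> position (24+10) mod 26 = 8 -> I
Result: SXDOQBSDI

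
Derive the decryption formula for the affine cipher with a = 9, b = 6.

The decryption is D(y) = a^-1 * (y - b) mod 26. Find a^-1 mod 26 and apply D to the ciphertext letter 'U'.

Step 1: Find a^-1, the modular inverse of 9 mod 26.
Step 2: We need 9 * a^-1 = 1 (mod 26).
Step 3: 9 * 3 = 27 = 1 * 26 + 1, so a^-1 = 3.
Step 4: D(y) = 3(y - 6) mod 26.
Step 5: Apply to 'U' (y = 20): D(20) = 3 * (20 - 6) mod 26 = 3 * 14 mod 26 = 16 -> 'Q'.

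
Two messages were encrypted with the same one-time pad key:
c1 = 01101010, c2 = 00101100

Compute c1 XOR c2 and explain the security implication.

Step 1: c1 XOR c2 = (m1 XOR k) XOR (m2 XOR k).
Step 2: By XOR associativity/commutativity: = m1 XOR m2 XOR k XOR k = m1 XOR m2.
Step 3: 01101010 XOR 00101100 = 01000110 = 70.
Step 4: The key cancels out! An attacker learns m1 XOR m2 = 70, revealing the relationship between plaintexts.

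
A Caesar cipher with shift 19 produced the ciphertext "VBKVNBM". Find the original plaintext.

Step 1: Reverse the shift by subtracting 19 from each letter position.
  V (position 21) -> position (21-19) mod 26 = 2 -> C
  B (position 1) -> position (1-19) mod 26 = 8 -> I
  K (position 10) -> position (10-19) mod 26 = 17 -> R
  V (position 21) -> position (21-19) mod 26 = 2 -> C
  N (position 13) -> position (13-19) mod 26 = 20 -> U
  B (position 1) -> position (1-19) mod 26 = 8 -> I
  M (position 12) -> position (12-19) mod 26 = 19 -> T
Decrypted message: CIRCUIT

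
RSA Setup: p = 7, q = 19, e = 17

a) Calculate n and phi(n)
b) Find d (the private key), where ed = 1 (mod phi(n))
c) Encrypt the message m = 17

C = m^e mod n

Step 1: n = 7 * 19 = 133.
Step 2: phi(n) = (7-1)(19-1) = 6 * 18 = 108.
Step 3: Find d = 17^(-1) mod 108 = 89.
  Verify: 17 * 89 = 1513 = 1 (mod 108).
Step 4: C = 17^17 mod 133 = 47.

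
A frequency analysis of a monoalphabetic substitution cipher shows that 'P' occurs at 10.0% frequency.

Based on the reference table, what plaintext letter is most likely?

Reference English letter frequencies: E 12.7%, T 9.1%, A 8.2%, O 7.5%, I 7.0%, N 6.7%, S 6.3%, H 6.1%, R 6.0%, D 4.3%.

Step 1: The observed frequency is 10.0%.
Step 2: Compare with English frequencies:
  E: 12.7% (difference: 2.7%)
  T: 9.1% (difference: 0.9%) <-- closest
  A: 8.2% (difference: 1.8%)
  O: 7.5% (difference: 2.5%)
  I: 7.0% (difference: 3.0%)
  N: 6.7% (difference: 3.3%)
  S: 6.3% (difference: 3.7%)
  H: 6.1% (difference: 3.9%)
  R: 6.0% (difference: 4.0%)
  D: 4.3% (difference: 5.7%)
Step 3: 'P' most likely represents 'T' (frequency 9.1%).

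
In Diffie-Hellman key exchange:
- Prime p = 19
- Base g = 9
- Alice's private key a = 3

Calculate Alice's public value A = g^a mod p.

Step 1: A = g^a mod p = 9^3 mod 19.
  9^1 mod 19 = 9
  9^2 mod 19 = (9 * 9) mod 19 = 5
  9^3 mod 19 = (5 * 9) mod 19 = 7
Result: A = 7.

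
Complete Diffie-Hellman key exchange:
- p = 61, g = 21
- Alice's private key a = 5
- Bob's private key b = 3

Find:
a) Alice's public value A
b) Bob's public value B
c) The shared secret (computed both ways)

Step 1: A = g^a mod p = 21^5 mod 61 = 29.
Step 2: B = g^b mod p = 21^3 mod 61 = 50.
Step 3: Alice computes s = B^a mod p = 50^5 mod 61 = 50.
Step 4: Bob computes s = A^b mod p = 29^3 mod 61 = 50.
Both sides agree: shared secret = 50.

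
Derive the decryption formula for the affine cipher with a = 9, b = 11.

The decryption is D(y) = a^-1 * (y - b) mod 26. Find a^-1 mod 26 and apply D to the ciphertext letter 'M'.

Step 1: Find a^-1, the modular inverse of 9 mod 26.
Step 2: We need 9 * a^-1 = 1 (mod 26).
Step 3: 9 * 3 = 27 = 1 * 26 + 1, so a^-1 = 3.
Step 4: D(y) = 3(y - 11) mod 26.
Step 5: Apply to 'M' (y = 12): D(12) = 3 * (12 - 11) mod 26 = 3 * 1 mod 26 = 3 -> 'D'.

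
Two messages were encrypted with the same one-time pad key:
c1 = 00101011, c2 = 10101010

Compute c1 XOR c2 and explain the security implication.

Step 1: c1 XOR c2 = (m1 XOR k) XOR (m2 XOR k).
Step 2: By XOR associativity/commutativity: = m1 XOR m2 XOR k XOR k = m1 XOR m2.
Step 3: 00101011 XOR 10101010 = 10000001 = 129.
Step 4: The key cancels out! An attacker learns m1 XOR m2 = 129, revealing the relationship between plaintexts.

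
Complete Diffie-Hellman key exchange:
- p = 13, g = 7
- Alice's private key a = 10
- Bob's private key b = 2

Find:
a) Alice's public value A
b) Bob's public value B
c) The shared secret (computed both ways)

Step 1: A = g^a mod p = 7^10 mod 13 = 4.
Step 2: B = g^b mod p = 7^2 mod 13 = 10.
Step 3: Alice computes s = B^a mod p = 10^10 mod 13 = 3.
Step 4: Bob computes s = A^b mod p = 4^2 mod 13 = 3.
Both sides agree: shared secret = 3.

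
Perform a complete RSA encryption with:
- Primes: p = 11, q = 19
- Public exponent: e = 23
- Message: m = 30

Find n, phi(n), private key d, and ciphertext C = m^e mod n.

Step 1: n = 11 * 19 = 209.
Step 2: phi(n) = (11-1)(19-1) = 10 * 18 = 180.
Step 3: Find d = 23^(-1) mod 180 = 47.
  Verify: 23 * 47 = 1081 = 1 (mod 180).
Step 4: C = 30^23 mod 209 = 83.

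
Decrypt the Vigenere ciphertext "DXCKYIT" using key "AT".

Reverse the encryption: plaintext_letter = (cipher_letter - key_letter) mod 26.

Step 1: Extend key: ATATATA
Step 2: Decrypt each letter (c - k) mod 26:
  D(3) - A(0) = (3-0) mod 26 = 3 = D
  X(23) - T(19) = (23-19) mod 26 = 4 = E
  C(2) - A(0) = (2-0) mod 26 = 2 = C
  K(10) - T(19) = (10-19) mod 26 = 17 = R
  Y(24) - A(0) = (24-0) mod 26 = 24 = Y
  I(8) - T(19) = (8-19) mod 26 = 15 = P
  T(19) - A(0) = (19-0) mod 26 = 19 = T
Plaintext: DECRYPT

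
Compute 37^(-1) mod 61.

Step 1: We need x such that 37 * x = 1 (mod 61).
Step 2: Using the extended Euclidean algorithm or trial:
  37 * 33 = 1221 = 20 * 61 + 1.
Step 3: Since 1221 mod 61 = 1, the inverse is x = 33.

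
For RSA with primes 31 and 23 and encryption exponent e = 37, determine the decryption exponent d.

Step 1: n = 31 * 23 = 713.
Step 2: phi(n) = 30 * 22 = 660.
Step 3: Find d such that 37 * d = 1 (mod 660).
Step 4: d = 37^(-1) mod 660 = 553.
Verification: 37 * 553 = 20461 = 31 * 660 + 1.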